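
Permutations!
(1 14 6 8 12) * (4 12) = (1 14 6 8 4 12) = [0, 14, 2, 3, 12, 5, 8, 7, 4, 9, 10, 11, 1, 13, 6]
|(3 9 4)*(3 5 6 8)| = 6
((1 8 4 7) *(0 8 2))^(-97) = ((0 8 4 7 1 2))^(-97) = (0 2 1 7 4 8)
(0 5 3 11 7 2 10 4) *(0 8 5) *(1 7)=(1 7 2 10 4 8 5 3 11)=[0, 7, 10, 11, 8, 3, 6, 2, 5, 9, 4, 1]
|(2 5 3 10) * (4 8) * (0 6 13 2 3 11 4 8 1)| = 8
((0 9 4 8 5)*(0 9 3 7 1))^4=((0 3 7 1)(4 8 5 9))^4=(9)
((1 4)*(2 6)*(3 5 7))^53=(1 4)(2 6)(3 7 5)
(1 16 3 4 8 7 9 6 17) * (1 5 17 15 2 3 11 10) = (1 16 11 10)(2 3 4 8 7 9 6 15)(5 17) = [0, 16, 3, 4, 8, 17, 15, 9, 7, 6, 1, 10, 12, 13, 14, 2, 11, 5]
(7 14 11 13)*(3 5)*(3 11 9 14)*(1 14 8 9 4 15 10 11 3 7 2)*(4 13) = (1 14 13 2)(3 5)(4 15 10 11)(8 9) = [0, 14, 1, 5, 15, 3, 6, 7, 9, 8, 11, 4, 12, 2, 13, 10]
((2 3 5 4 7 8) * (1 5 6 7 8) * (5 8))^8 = ((1 8 2 3 6 7)(4 5))^8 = (1 2 6)(3 7 8)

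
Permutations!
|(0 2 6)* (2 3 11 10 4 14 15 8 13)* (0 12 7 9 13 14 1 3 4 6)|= 12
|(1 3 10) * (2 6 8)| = 3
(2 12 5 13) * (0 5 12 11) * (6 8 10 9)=(0 5 13 2 11)(6 8 10 9)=[5, 1, 11, 3, 4, 13, 8, 7, 10, 6, 9, 0, 12, 2]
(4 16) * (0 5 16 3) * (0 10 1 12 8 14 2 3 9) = (0 5 16 4 9)(1 12 8 14 2 3 10) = [5, 12, 3, 10, 9, 16, 6, 7, 14, 0, 1, 11, 8, 13, 2, 15, 4]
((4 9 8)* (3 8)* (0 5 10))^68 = ((0 5 10)(3 8 4 9))^68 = (0 10 5)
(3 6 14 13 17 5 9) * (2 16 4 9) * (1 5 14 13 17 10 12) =[0, 5, 16, 6, 9, 2, 13, 7, 8, 3, 12, 11, 1, 10, 17, 15, 4, 14] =(1 5 2 16 4 9 3 6 13 10 12)(14 17)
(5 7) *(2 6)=[0, 1, 6, 3, 4, 7, 2, 5]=(2 6)(5 7)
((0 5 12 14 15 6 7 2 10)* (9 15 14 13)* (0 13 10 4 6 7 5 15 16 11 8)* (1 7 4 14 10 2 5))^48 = ((0 15 4 6 1 7 5 12 2 14 10 13 9 16 11 8))^48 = (16)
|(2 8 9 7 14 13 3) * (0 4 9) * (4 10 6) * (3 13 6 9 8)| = 8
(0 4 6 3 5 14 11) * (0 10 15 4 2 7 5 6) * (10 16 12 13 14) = (0 2 7 5 10 15 4)(3 6)(11 16 12 13 14) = [2, 1, 7, 6, 0, 10, 3, 5, 8, 9, 15, 16, 13, 14, 11, 4, 12]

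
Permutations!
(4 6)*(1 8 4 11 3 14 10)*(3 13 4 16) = (1 8 16 3 14 10)(4 6 11 13) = [0, 8, 2, 14, 6, 5, 11, 7, 16, 9, 1, 13, 12, 4, 10, 15, 3]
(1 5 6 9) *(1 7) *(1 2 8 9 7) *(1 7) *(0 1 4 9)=(0 1 5 6 4 9 7 2 8)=[1, 5, 8, 3, 9, 6, 4, 2, 0, 7]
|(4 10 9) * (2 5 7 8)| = |(2 5 7 8)(4 10 9)| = 12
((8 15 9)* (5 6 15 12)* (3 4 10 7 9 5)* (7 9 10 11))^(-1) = (3 12 8 9 10 7 11 4)(5 15 6)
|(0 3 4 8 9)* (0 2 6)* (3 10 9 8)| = 10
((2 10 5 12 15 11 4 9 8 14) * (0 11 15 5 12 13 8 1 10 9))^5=((15)(0 11 4)(1 10 12 5 13 8 14 2 9))^5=(15)(0 4 11)(1 8 10 14 12 2 5 9 13)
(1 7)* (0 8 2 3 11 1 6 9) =(0 8 2 3 11 1 7 6 9) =[8, 7, 3, 11, 4, 5, 9, 6, 2, 0, 10, 1]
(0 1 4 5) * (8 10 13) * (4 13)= (0 1 13 8 10 4 5)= [1, 13, 2, 3, 5, 0, 6, 7, 10, 9, 4, 11, 12, 8]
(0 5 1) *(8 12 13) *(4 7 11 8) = (0 5 1)(4 7 11 8 12 13) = [5, 0, 2, 3, 7, 1, 6, 11, 12, 9, 10, 8, 13, 4]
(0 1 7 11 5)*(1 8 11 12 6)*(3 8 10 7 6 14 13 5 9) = (0 10 7 12 14 13 5)(1 6)(3 8 11 9) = [10, 6, 2, 8, 4, 0, 1, 12, 11, 3, 7, 9, 14, 5, 13]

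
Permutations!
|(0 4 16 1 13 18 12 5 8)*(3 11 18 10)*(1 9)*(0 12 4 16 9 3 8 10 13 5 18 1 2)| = |(0 16 3 11 1 5 10 8 12 18 4 9 2)| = 13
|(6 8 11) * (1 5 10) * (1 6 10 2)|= |(1 5 2)(6 8 11 10)|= 12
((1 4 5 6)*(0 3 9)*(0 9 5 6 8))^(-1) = (9)(0 8 5 3)(1 6 4)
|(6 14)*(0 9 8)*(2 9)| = |(0 2 9 8)(6 14)| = 4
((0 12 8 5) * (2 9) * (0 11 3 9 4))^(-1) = ((0 12 8 5 11 3 9 2 4))^(-1) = (0 4 2 9 3 11 5 8 12)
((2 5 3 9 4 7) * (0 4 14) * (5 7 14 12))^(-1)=((0 4 14)(2 7)(3 9 12 5))^(-1)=(0 14 4)(2 7)(3 5 12 9)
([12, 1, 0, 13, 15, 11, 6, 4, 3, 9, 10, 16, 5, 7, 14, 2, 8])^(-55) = (0 8 15 11 7 12 3 2 16 4 5 13)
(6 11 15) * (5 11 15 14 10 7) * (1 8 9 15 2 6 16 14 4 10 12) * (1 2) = (1 8 9 15 16 14 12 2 6)(4 10 7 5 11) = [0, 8, 6, 3, 10, 11, 1, 5, 9, 15, 7, 4, 2, 13, 12, 16, 14]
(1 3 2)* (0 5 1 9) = (0 5 1 3 2 9) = [5, 3, 9, 2, 4, 1, 6, 7, 8, 0]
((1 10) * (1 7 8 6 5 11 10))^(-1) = ((5 11 10 7 8 6))^(-1) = (5 6 8 7 10 11)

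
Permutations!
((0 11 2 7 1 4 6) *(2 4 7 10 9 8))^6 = (0 4)(2 9)(6 11)(8 10)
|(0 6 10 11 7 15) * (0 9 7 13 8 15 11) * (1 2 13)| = |(0 6 10)(1 2 13 8 15 9 7 11)| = 24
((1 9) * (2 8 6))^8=((1 9)(2 8 6))^8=(9)(2 6 8)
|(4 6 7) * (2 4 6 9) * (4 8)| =4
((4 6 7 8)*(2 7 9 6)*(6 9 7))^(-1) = ((9)(2 6 7 8 4))^(-1) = (9)(2 4 8 7 6)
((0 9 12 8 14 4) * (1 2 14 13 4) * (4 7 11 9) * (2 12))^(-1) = (0 4)(1 14 2 9 11 7 13 8 12)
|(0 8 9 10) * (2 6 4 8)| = 7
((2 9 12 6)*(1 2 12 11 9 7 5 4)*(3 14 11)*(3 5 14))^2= (1 7 11 5)(2 14 9 4)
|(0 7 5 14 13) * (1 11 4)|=|(0 7 5 14 13)(1 11 4)|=15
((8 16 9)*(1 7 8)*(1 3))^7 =((1 7 8 16 9 3))^7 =(1 7 8 16 9 3)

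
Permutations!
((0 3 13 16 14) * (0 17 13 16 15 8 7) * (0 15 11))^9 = (0 16 17 11 3 14 13)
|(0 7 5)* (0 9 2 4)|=|(0 7 5 9 2 4)|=6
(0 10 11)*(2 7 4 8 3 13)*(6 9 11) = (0 10 6 9 11)(2 7 4 8 3 13) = [10, 1, 7, 13, 8, 5, 9, 4, 3, 11, 6, 0, 12, 2]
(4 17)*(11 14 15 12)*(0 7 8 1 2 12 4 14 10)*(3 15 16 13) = (0 7 8 1 2 12 11 10)(3 15 4 17 14 16 13) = [7, 2, 12, 15, 17, 5, 6, 8, 1, 9, 0, 10, 11, 3, 16, 4, 13, 14]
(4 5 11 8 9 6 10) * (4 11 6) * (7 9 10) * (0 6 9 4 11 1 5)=(0 6 7 4)(1 5 9 11 8 10)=[6, 5, 2, 3, 0, 9, 7, 4, 10, 11, 1, 8]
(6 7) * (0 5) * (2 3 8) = [5, 1, 3, 8, 4, 0, 7, 6, 2] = (0 5)(2 3 8)(6 7)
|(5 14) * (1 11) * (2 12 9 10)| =4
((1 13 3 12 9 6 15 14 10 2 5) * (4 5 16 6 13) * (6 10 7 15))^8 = ((1 4 5)(2 16 10)(3 12 9 13)(7 15 14))^8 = (1 5 4)(2 10 16)(7 14 15)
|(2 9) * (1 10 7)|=|(1 10 7)(2 9)|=6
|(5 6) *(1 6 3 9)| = |(1 6 5 3 9)| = 5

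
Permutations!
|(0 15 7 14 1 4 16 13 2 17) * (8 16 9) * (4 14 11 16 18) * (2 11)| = 60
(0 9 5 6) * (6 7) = (0 9 5 7 6) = [9, 1, 2, 3, 4, 7, 0, 6, 8, 5]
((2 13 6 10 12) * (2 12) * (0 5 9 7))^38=(0 9)(2 6)(5 7)(10 13)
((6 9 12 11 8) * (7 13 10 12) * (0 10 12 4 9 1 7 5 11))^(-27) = (0 7 8 9)(1 11 4 12)(5 10 13 6)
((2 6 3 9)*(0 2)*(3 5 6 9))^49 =(0 2 9)(5 6)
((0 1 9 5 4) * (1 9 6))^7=(0 4 5 9)(1 6)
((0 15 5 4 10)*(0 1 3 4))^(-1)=(0 5 15)(1 10 4 3)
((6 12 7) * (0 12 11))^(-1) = (0 11 6 7 12)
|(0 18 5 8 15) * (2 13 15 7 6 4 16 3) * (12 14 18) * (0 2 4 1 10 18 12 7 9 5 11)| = 42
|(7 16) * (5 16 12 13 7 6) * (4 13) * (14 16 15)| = 20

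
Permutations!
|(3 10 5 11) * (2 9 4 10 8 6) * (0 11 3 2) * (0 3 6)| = |(0 11 2 9 4 10 5 6 3 8)| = 10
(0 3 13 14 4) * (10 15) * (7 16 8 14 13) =[3, 1, 2, 7, 0, 5, 6, 16, 14, 9, 15, 11, 12, 13, 4, 10, 8] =(0 3 7 16 8 14 4)(10 15)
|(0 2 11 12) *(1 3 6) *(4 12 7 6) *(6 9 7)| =8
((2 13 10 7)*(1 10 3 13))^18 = ((1 10 7 2)(3 13))^18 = (13)(1 7)(2 10)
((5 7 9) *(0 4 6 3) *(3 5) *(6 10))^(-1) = (0 3 9 7 5 6 10 4)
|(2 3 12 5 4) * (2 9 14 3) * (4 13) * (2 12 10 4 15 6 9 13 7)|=8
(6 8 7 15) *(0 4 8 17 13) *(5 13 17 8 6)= (17)(0 4 6 8 7 15 5 13)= [4, 1, 2, 3, 6, 13, 8, 15, 7, 9, 10, 11, 12, 0, 14, 5, 16, 17]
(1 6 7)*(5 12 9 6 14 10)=(1 14 10 5 12 9 6 7)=[0, 14, 2, 3, 4, 12, 7, 1, 8, 6, 5, 11, 9, 13, 10]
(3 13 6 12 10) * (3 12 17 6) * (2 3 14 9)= (2 3 13 14 9)(6 17)(10 12)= [0, 1, 3, 13, 4, 5, 17, 7, 8, 2, 12, 11, 10, 14, 9, 15, 16, 6]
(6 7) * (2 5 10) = [0, 1, 5, 3, 4, 10, 7, 6, 8, 9, 2] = (2 5 10)(6 7)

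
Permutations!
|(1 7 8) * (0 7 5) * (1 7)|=6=|(0 1 5)(7 8)|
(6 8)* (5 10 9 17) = (5 10 9 17)(6 8) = [0, 1, 2, 3, 4, 10, 8, 7, 6, 17, 9, 11, 12, 13, 14, 15, 16, 5]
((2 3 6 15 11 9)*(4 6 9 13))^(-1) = (2 9 3)(4 13 11 15 6)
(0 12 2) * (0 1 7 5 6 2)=(0 12)(1 7 5 6 2)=[12, 7, 1, 3, 4, 6, 2, 5, 8, 9, 10, 11, 0]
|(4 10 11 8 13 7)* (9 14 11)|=8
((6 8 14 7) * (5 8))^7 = ((5 8 14 7 6))^7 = (5 14 6 8 7)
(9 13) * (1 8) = [0, 8, 2, 3, 4, 5, 6, 7, 1, 13, 10, 11, 12, 9] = (1 8)(9 13)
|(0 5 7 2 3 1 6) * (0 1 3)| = |(0 5 7 2)(1 6)| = 4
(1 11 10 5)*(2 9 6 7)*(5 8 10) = (1 11 5)(2 9 6 7)(8 10) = [0, 11, 9, 3, 4, 1, 7, 2, 10, 6, 8, 5]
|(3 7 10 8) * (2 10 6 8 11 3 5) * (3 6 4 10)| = 9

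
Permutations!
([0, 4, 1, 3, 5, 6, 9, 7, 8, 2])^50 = [0, 5, 4, 3, 6, 9, 2, 7, 8, 1]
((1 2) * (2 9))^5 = ((1 9 2))^5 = (1 2 9)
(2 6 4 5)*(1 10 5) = [0, 10, 6, 3, 1, 2, 4, 7, 8, 9, 5] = (1 10 5 2 6 4)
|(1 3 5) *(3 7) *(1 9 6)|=|(1 7 3 5 9 6)|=6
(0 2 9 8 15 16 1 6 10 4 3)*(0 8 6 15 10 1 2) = (1 15 16 2 9 6)(3 8 10 4) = [0, 15, 9, 8, 3, 5, 1, 7, 10, 6, 4, 11, 12, 13, 14, 16, 2]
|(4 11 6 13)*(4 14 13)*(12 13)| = |(4 11 6)(12 13 14)| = 3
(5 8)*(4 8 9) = [0, 1, 2, 3, 8, 9, 6, 7, 5, 4] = (4 8 5 9)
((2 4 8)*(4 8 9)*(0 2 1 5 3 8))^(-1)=((0 2)(1 5 3 8)(4 9))^(-1)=(0 2)(1 8 3 5)(4 9)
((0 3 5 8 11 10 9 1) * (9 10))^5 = (0 9 8 3 1 11 5)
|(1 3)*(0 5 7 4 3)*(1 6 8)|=8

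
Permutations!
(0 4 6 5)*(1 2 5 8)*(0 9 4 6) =(0 6 8 1 2 5 9 4) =[6, 2, 5, 3, 0, 9, 8, 7, 1, 4]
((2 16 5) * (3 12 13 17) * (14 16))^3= (2 5 16 14)(3 17 13 12)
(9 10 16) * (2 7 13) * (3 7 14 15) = (2 14 15 3 7 13)(9 10 16) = [0, 1, 14, 7, 4, 5, 6, 13, 8, 10, 16, 11, 12, 2, 15, 3, 9]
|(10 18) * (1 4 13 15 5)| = 10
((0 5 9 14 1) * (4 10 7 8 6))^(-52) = ((0 5 9 14 1)(4 10 7 8 6))^(-52) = (0 14 5 1 9)(4 8 10 6 7)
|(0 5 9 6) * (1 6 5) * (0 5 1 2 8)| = |(0 2 8)(1 6 5 9)| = 12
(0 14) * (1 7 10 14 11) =(0 11 1 7 10 14) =[11, 7, 2, 3, 4, 5, 6, 10, 8, 9, 14, 1, 12, 13, 0]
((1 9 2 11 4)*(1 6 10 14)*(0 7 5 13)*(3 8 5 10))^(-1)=((0 7 10 14 1 9 2 11 4 6 3 8 5 13))^(-1)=(0 13 5 8 3 6 4 11 2 9 1 14 10 7)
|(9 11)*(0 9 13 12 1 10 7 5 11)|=|(0 9)(1 10 7 5 11 13 12)|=14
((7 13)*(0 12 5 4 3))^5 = (7 13)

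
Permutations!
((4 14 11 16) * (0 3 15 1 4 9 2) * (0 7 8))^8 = (0 9 4)(1 8 16)(2 14 3)(7 11 15)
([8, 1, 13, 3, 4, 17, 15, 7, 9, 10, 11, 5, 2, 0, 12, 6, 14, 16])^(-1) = (0 13 2 12 14 16 17 5 11 10 9 8)(6 15)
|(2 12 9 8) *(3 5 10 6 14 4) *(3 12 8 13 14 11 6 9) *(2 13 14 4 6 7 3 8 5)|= 36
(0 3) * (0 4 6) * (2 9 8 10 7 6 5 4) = (0 3 2 9 8 10 7 6)(4 5) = [3, 1, 9, 2, 5, 4, 0, 6, 10, 8, 7]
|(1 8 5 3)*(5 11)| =|(1 8 11 5 3)| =5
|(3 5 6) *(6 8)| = 4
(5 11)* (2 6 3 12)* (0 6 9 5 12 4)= (0 6 3 4)(2 9 5 11 12)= [6, 1, 9, 4, 0, 11, 3, 7, 8, 5, 10, 12, 2]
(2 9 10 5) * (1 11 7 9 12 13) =(1 11 7 9 10 5 2 12 13) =[0, 11, 12, 3, 4, 2, 6, 9, 8, 10, 5, 7, 13, 1]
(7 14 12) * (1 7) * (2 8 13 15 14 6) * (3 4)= [0, 7, 8, 4, 3, 5, 2, 6, 13, 9, 10, 11, 1, 15, 12, 14]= (1 7 6 2 8 13 15 14 12)(3 4)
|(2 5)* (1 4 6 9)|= |(1 4 6 9)(2 5)|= 4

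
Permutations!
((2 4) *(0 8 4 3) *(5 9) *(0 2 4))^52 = (9)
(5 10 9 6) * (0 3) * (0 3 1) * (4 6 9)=(0 1)(4 6 5 10)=[1, 0, 2, 3, 6, 10, 5, 7, 8, 9, 4]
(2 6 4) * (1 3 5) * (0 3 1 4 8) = [3, 1, 6, 5, 2, 4, 8, 7, 0] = (0 3 5 4 2 6 8)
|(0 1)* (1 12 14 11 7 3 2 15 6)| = 10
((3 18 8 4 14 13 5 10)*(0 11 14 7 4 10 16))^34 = (0 5 14)(3 8)(10 18)(11 16 13)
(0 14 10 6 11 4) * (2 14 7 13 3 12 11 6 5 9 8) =(0 7 13 3 12 11 4)(2 14 10 5 9 8) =[7, 1, 14, 12, 0, 9, 6, 13, 2, 8, 5, 4, 11, 3, 10]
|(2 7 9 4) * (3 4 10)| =6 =|(2 7 9 10 3 4)|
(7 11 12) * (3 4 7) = (3 4 7 11 12) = [0, 1, 2, 4, 7, 5, 6, 11, 8, 9, 10, 12, 3]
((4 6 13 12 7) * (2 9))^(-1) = ((2 9)(4 6 13 12 7))^(-1) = (2 9)(4 7 12 13 6)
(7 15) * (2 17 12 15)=(2 17 12 15 7)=[0, 1, 17, 3, 4, 5, 6, 2, 8, 9, 10, 11, 15, 13, 14, 7, 16, 12]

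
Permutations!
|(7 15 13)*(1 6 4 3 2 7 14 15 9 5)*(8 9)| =9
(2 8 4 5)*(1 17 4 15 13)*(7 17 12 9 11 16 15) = (1 12 9 11 16 15 13)(2 8 7 17 4 5) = [0, 12, 8, 3, 5, 2, 6, 17, 7, 11, 10, 16, 9, 1, 14, 13, 15, 4]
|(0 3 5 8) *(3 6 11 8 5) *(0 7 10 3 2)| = 8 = |(0 6 11 8 7 10 3 2)|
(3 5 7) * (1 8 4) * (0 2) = (0 2)(1 8 4)(3 5 7) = [2, 8, 0, 5, 1, 7, 6, 3, 4]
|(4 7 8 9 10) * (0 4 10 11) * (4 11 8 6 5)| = |(0 11)(4 7 6 5)(8 9)| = 4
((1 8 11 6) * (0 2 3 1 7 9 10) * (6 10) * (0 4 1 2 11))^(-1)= ((0 11 10 4 1 8)(2 3)(6 7 9))^(-1)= (0 8 1 4 10 11)(2 3)(6 9 7)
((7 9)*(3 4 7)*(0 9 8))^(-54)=((0 9 3 4 7 8))^(-54)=(9)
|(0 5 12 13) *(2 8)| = |(0 5 12 13)(2 8)| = 4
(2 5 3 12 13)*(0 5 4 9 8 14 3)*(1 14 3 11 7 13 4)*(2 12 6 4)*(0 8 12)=(0 5 8 3 6 4 9 12 2 1 14 11 7 13)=[5, 14, 1, 6, 9, 8, 4, 13, 3, 12, 10, 7, 2, 0, 11]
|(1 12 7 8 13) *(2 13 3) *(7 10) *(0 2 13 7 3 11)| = 5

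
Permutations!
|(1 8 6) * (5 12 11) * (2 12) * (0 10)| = 12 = |(0 10)(1 8 6)(2 12 11 5)|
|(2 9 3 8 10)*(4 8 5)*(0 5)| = |(0 5 4 8 10 2 9 3)| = 8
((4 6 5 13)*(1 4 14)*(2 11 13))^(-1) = ((1 4 6 5 2 11 13 14))^(-1) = (1 14 13 11 2 5 6 4)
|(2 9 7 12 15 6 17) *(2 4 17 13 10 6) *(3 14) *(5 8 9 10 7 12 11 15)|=28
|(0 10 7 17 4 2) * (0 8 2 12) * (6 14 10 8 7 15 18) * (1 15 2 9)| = 14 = |(0 8 9 1 15 18 6 14 10 2 7 17 4 12)|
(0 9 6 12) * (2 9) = (0 2 9 6 12) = [2, 1, 9, 3, 4, 5, 12, 7, 8, 6, 10, 11, 0]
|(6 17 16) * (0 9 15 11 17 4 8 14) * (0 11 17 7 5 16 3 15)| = |(0 9)(3 15 17)(4 8 14 11 7 5 16 6)| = 24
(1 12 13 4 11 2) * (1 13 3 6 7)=(1 12 3 6 7)(2 13 4 11)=[0, 12, 13, 6, 11, 5, 7, 1, 8, 9, 10, 2, 3, 4]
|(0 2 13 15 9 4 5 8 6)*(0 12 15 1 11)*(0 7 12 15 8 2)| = |(1 11 7 12 8 6 15 9 4 5 2 13)| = 12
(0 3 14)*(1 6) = (0 3 14)(1 6) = [3, 6, 2, 14, 4, 5, 1, 7, 8, 9, 10, 11, 12, 13, 0]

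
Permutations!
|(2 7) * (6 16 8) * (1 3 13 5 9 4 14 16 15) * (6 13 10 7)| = 7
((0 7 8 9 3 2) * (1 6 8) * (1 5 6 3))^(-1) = (0 2 3 1 9 8 6 5 7)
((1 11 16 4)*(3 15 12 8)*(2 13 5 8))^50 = (1 16)(2 13 5 8 3 15 12)(4 11)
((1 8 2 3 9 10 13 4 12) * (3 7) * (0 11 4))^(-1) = (0 13 10 9 3 7 2 8 1 12 4 11)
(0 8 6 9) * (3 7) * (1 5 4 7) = [8, 5, 2, 1, 7, 4, 9, 3, 6, 0] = (0 8 6 9)(1 5 4 7 3)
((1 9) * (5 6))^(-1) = ((1 9)(5 6))^(-1) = (1 9)(5 6)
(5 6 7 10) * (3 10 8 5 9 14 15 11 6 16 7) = (3 10 9 14 15 11 6)(5 16 7 8) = [0, 1, 2, 10, 4, 16, 3, 8, 5, 14, 9, 6, 12, 13, 15, 11, 7]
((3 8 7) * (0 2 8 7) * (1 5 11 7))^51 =((0 2 8)(1 5 11 7 3))^51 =(1 5 11 7 3)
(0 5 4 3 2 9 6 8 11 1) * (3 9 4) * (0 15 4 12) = (0 5 3 2 12)(1 15 4 9 6 8 11) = [5, 15, 12, 2, 9, 3, 8, 7, 11, 6, 10, 1, 0, 13, 14, 4]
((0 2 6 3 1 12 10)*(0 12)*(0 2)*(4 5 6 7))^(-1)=((1 2 7 4 5 6 3)(10 12))^(-1)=(1 3 6 5 4 7 2)(10 12)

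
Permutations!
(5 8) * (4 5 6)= (4 5 8 6)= [0, 1, 2, 3, 5, 8, 4, 7, 6]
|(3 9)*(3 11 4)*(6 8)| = |(3 9 11 4)(6 8)| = 4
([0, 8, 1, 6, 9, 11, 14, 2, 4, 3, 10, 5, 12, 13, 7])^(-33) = [0, 9, 4, 7, 6, 11, 2, 8, 3, 14, 10, 5, 12, 13, 1]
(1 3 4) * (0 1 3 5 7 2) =[1, 5, 0, 4, 3, 7, 6, 2] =(0 1 5 7 2)(3 4)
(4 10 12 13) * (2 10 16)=(2 10 12 13 4 16)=[0, 1, 10, 3, 16, 5, 6, 7, 8, 9, 12, 11, 13, 4, 14, 15, 2]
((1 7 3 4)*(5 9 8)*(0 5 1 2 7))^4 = (0 1 8 9 5)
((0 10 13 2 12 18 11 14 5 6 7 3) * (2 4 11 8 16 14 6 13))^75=(18)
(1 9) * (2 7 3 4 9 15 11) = (1 15 11 2 7 3 4 9) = [0, 15, 7, 4, 9, 5, 6, 3, 8, 1, 10, 2, 12, 13, 14, 11]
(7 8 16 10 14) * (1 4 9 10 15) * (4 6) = (1 6 4 9 10 14 7 8 16 15) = [0, 6, 2, 3, 9, 5, 4, 8, 16, 10, 14, 11, 12, 13, 7, 1, 15]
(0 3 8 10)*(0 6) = [3, 1, 2, 8, 4, 5, 0, 7, 10, 9, 6] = (0 3 8 10 6)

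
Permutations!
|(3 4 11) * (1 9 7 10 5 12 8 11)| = 10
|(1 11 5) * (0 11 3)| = 5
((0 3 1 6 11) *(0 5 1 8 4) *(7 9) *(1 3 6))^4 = ((0 6 11 5 3 8 4)(7 9))^4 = (0 3 6 8 11 4 5)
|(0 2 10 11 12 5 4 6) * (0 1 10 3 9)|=28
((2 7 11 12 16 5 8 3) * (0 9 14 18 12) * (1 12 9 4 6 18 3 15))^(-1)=(0 11 7 2 3 14 9 18 6 4)(1 15 8 5 16 12)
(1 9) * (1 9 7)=(9)(1 7)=[0, 7, 2, 3, 4, 5, 6, 1, 8, 9]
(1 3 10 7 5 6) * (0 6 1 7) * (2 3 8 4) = (0 6 7 5 1 8 4 2 3 10) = [6, 8, 3, 10, 2, 1, 7, 5, 4, 9, 0]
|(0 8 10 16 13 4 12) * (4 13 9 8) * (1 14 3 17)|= 12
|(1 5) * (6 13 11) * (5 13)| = |(1 13 11 6 5)| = 5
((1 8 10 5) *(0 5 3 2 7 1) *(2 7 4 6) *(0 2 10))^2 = (0 2 6 3 1)(4 10 7 8 5)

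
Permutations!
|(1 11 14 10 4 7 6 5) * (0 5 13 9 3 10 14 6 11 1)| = 8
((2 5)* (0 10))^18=(10)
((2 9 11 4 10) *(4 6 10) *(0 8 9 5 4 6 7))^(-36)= (0 7 11 9 8)(2 10 6 4 5)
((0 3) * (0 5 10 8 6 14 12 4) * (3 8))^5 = ((0 8 6 14 12 4)(3 5 10))^5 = (0 4 12 14 6 8)(3 10 5)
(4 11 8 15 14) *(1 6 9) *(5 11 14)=(1 6 9)(4 14)(5 11 8 15)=[0, 6, 2, 3, 14, 11, 9, 7, 15, 1, 10, 8, 12, 13, 4, 5]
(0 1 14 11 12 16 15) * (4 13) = [1, 14, 2, 3, 13, 5, 6, 7, 8, 9, 10, 12, 16, 4, 11, 0, 15] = (0 1 14 11 12 16 15)(4 13)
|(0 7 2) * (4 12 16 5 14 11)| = 6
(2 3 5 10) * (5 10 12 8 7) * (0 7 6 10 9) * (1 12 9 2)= [7, 12, 3, 2, 4, 9, 10, 5, 6, 0, 1, 11, 8]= (0 7 5 9)(1 12 8 6 10)(2 3)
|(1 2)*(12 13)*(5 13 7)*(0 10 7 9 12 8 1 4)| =18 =|(0 10 7 5 13 8 1 2 4)(9 12)|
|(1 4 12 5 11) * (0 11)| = 6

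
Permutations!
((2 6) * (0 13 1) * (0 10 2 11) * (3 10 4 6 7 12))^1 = ((0 13 1 4 6 11)(2 7 12 3 10))^1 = (0 13 1 4 6 11)(2 7 12 3 10)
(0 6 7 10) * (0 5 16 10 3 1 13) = (0 6 7 3 1 13)(5 16 10) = [6, 13, 2, 1, 4, 16, 7, 3, 8, 9, 5, 11, 12, 0, 14, 15, 10]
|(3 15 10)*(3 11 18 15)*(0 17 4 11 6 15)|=15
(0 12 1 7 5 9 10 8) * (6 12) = (0 6 12 1 7 5 9 10 8) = [6, 7, 2, 3, 4, 9, 12, 5, 0, 10, 8, 11, 1]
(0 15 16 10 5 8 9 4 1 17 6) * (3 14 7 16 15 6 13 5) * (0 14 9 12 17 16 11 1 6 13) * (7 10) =(0 13 5 8 12 17)(1 16 7 11)(3 9 4 6 14 10) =[13, 16, 2, 9, 6, 8, 14, 11, 12, 4, 3, 1, 17, 5, 10, 15, 7, 0]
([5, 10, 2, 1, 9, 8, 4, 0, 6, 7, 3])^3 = (10)(0 6 7 8 9 5 4)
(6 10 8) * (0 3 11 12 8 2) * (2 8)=(0 3 11 12 2)(6 10 8)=[3, 1, 0, 11, 4, 5, 10, 7, 6, 9, 8, 12, 2]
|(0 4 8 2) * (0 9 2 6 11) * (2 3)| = 15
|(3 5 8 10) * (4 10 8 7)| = 5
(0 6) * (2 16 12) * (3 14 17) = (0 6)(2 16 12)(3 14 17) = [6, 1, 16, 14, 4, 5, 0, 7, 8, 9, 10, 11, 2, 13, 17, 15, 12, 3]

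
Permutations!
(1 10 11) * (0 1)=(0 1 10 11)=[1, 10, 2, 3, 4, 5, 6, 7, 8, 9, 11, 0]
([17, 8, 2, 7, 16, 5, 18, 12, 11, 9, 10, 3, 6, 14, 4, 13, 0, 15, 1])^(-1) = (0 16 4 14 13 15 17)(1 18 6 12 7 3 11 8)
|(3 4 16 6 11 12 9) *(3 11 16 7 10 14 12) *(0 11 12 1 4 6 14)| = |(0 11 3 6 16 14 1 4 7 10)(9 12)| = 10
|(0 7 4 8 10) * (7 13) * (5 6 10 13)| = |(0 5 6 10)(4 8 13 7)| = 4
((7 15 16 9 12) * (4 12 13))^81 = ((4 12 7 15 16 9 13))^81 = (4 16 12 9 7 13 15)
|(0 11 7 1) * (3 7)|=5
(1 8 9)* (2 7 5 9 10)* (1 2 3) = (1 8 10 3)(2 7 5 9) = [0, 8, 7, 1, 4, 9, 6, 5, 10, 2, 3]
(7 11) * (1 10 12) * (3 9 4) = (1 10 12)(3 9 4)(7 11) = [0, 10, 2, 9, 3, 5, 6, 11, 8, 4, 12, 7, 1]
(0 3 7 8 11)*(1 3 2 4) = [2, 3, 4, 7, 1, 5, 6, 8, 11, 9, 10, 0] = (0 2 4 1 3 7 8 11)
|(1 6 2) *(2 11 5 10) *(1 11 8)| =|(1 6 8)(2 11 5 10)| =12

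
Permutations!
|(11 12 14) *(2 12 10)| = |(2 12 14 11 10)| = 5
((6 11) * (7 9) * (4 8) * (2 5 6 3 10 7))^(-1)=(2 9 7 10 3 11 6 5)(4 8)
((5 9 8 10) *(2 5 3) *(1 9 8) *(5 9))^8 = (1 5 8 10 3 2 9)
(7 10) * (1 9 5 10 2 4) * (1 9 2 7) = (1 2 4 9 5 10) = [0, 2, 4, 3, 9, 10, 6, 7, 8, 5, 1]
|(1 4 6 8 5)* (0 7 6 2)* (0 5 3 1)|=|(0 7 6 8 3 1 4 2 5)|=9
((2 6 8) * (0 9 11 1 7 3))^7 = ((0 9 11 1 7 3)(2 6 8))^7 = (0 9 11 1 7 3)(2 6 8)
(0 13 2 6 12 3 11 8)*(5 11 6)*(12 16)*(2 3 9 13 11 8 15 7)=(0 11 15 7 2 5 8)(3 6 16 12 9 13)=[11, 1, 5, 6, 4, 8, 16, 2, 0, 13, 10, 15, 9, 3, 14, 7, 12]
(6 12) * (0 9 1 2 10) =(0 9 1 2 10)(6 12) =[9, 2, 10, 3, 4, 5, 12, 7, 8, 1, 0, 11, 6]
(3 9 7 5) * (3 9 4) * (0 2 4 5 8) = (0 2 4 3 5 9 7 8) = [2, 1, 4, 5, 3, 9, 6, 8, 0, 7]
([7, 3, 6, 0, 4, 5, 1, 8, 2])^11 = (0 6 7 1 8 3 2)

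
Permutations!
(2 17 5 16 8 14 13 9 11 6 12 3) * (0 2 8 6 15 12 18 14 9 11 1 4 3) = (0 2 17 5 16 6 18 14 13 11 15 12)(1 4 3 8 9) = [2, 4, 17, 8, 3, 16, 18, 7, 9, 1, 10, 15, 0, 11, 13, 12, 6, 5, 14]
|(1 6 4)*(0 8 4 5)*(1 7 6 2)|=6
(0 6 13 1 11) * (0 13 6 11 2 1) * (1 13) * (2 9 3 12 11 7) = (0 7 2 13)(1 9 3 12 11) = [7, 9, 13, 12, 4, 5, 6, 2, 8, 3, 10, 1, 11, 0]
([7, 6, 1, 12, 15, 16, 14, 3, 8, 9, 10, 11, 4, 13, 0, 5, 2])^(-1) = [14, 2, 16, 7, 12, 15, 1, 0, 8, 9, 10, 11, 3, 13, 6, 4, 5]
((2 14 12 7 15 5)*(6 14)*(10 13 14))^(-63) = ((2 6 10 13 14 12 7 15 5))^(-63) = (15)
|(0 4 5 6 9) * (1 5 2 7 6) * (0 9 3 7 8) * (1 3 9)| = 12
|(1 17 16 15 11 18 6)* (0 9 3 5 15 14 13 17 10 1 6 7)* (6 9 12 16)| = |(0 12 16 14 13 17 6 9 3 5 15 11 18 7)(1 10)| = 14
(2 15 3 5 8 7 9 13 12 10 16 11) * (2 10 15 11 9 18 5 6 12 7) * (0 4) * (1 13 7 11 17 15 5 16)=(0 4)(1 13 11 10)(2 17 15 3 6 12 5 8)(7 18 16 9)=[4, 13, 17, 6, 0, 8, 12, 18, 2, 7, 1, 10, 5, 11, 14, 3, 9, 15, 16]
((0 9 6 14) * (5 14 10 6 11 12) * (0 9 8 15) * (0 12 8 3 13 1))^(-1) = (0 1 13 3)(5 12 15 8 11 9 14)(6 10)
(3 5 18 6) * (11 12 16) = (3 5 18 6)(11 12 16) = [0, 1, 2, 5, 4, 18, 3, 7, 8, 9, 10, 12, 16, 13, 14, 15, 11, 17, 6]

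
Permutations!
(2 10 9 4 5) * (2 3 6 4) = [0, 1, 10, 6, 5, 3, 4, 7, 8, 2, 9] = (2 10 9)(3 6 4 5)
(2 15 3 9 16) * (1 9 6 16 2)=(1 9 2 15 3 6 16)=[0, 9, 15, 6, 4, 5, 16, 7, 8, 2, 10, 11, 12, 13, 14, 3, 1]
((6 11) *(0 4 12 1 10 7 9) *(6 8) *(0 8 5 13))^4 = ((0 4 12 1 10 7 9 8 6 11 5 13))^4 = (0 10 6)(1 8 13)(4 7 11)(5 12 9)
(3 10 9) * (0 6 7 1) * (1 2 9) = (0 6 7 2 9 3 10 1) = [6, 0, 9, 10, 4, 5, 7, 2, 8, 3, 1]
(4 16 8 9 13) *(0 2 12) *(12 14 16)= [2, 1, 14, 3, 12, 5, 6, 7, 9, 13, 10, 11, 0, 4, 16, 15, 8]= (0 2 14 16 8 9 13 4 12)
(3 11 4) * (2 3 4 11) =(11)(2 3) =[0, 1, 3, 2, 4, 5, 6, 7, 8, 9, 10, 11]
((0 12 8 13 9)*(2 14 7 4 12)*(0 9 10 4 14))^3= (0 2)(4 13 12 10 8)(7 14)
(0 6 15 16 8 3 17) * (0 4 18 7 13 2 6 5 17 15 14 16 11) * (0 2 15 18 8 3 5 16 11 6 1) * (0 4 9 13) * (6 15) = (0 16 3 18 7)(1 4 8 5 17 9 13 6 14 11 2) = [16, 4, 1, 18, 8, 17, 14, 0, 5, 13, 10, 2, 12, 6, 11, 15, 3, 9, 7]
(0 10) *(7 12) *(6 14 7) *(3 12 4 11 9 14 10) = (0 3 12 6 10)(4 11 9 14 7) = [3, 1, 2, 12, 11, 5, 10, 4, 8, 14, 0, 9, 6, 13, 7]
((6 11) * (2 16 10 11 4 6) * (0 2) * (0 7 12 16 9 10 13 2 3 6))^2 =((0 3 6 4)(2 9 10 11 7 12 16 13))^2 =(0 6)(2 10 7 16)(3 4)(9 11 12 13)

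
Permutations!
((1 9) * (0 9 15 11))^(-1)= (0 11 15 1 9)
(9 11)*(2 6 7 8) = (2 6 7 8)(9 11) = [0, 1, 6, 3, 4, 5, 7, 8, 2, 11, 10, 9]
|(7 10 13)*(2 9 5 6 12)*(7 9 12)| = 6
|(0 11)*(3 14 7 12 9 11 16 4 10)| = 10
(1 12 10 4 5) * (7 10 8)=(1 12 8 7 10 4 5)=[0, 12, 2, 3, 5, 1, 6, 10, 7, 9, 4, 11, 8]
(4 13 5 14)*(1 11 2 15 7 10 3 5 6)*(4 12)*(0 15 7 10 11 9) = (0 15 10 3 5 14 12 4 13 6 1 9)(2 7 11) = [15, 9, 7, 5, 13, 14, 1, 11, 8, 0, 3, 2, 4, 6, 12, 10]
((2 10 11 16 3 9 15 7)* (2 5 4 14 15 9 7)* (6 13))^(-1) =(2 15 14 4 5 7 3 16 11 10)(6 13)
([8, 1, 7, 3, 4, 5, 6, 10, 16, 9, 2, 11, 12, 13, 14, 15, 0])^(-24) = [0, 1, 2, 3, 4, 5, 6, 7, 8, 9, 10, 11, 12, 13, 14, 15, 16]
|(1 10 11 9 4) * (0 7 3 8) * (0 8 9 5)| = |(0 7 3 9 4 1 10 11 5)| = 9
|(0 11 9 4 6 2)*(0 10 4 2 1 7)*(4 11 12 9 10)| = 8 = |(0 12 9 2 4 6 1 7)(10 11)|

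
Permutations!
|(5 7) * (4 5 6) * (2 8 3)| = 12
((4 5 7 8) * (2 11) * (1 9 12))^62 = (1 12 9)(4 7)(5 8)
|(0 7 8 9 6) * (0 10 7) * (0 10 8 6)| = |(0 10 7 6 8 9)| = 6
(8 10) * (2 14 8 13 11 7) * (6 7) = (2 14 8 10 13 11 6 7) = [0, 1, 14, 3, 4, 5, 7, 2, 10, 9, 13, 6, 12, 11, 8]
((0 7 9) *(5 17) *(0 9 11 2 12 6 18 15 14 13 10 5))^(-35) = (0 12 14 17 2 15 5 11 18 10 7 6 13)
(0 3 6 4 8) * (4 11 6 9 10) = [3, 1, 2, 9, 8, 5, 11, 7, 0, 10, 4, 6] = (0 3 9 10 4 8)(6 11)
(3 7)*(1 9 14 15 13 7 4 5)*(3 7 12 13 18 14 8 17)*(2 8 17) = [0, 9, 8, 4, 5, 1, 6, 7, 2, 17, 10, 11, 13, 12, 15, 18, 16, 3, 14] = (1 9 17 3 4 5)(2 8)(12 13)(14 15 18)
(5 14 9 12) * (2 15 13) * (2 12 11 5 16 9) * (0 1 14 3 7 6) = (0 1 14 2 15 13 12 16 9 11 5 3 7 6) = [1, 14, 15, 7, 4, 3, 0, 6, 8, 11, 10, 5, 16, 12, 2, 13, 9]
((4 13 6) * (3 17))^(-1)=((3 17)(4 13 6))^(-1)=(3 17)(4 6 13)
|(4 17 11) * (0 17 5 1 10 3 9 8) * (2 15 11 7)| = |(0 17 7 2 15 11 4 5 1 10 3 9 8)| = 13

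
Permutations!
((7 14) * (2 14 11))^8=((2 14 7 11))^8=(14)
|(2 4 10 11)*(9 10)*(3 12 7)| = |(2 4 9 10 11)(3 12 7)| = 15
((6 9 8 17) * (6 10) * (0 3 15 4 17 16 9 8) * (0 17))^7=(0 4 15 3)(6 8 16 9 17 10)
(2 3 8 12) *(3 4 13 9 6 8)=(2 4 13 9 6 8 12)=[0, 1, 4, 3, 13, 5, 8, 7, 12, 6, 10, 11, 2, 9]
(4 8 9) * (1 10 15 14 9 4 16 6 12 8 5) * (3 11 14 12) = (1 10 15 12 8 4 5)(3 11 14 9 16 6) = [0, 10, 2, 11, 5, 1, 3, 7, 4, 16, 15, 14, 8, 13, 9, 12, 6]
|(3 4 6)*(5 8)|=6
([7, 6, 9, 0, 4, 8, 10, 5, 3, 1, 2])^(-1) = (0 3 8 5 7)(1 9 2 10 6)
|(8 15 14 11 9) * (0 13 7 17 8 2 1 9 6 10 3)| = 33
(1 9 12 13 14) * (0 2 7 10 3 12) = (0 2 7 10 3 12 13 14 1 9) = [2, 9, 7, 12, 4, 5, 6, 10, 8, 0, 3, 11, 13, 14, 1]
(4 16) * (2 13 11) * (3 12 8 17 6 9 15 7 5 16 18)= [0, 1, 13, 12, 18, 16, 9, 5, 17, 15, 10, 2, 8, 11, 14, 7, 4, 6, 3]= (2 13 11)(3 12 8 17 6 9 15 7 5 16 4 18)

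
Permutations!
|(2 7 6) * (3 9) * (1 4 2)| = 10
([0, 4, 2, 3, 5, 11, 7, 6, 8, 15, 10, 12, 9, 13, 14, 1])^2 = [0, 5, 2, 3, 11, 12, 6, 7, 8, 1, 10, 9, 15, 13, 14, 4]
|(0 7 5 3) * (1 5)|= |(0 7 1 5 3)|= 5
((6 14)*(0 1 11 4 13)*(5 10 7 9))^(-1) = (0 13 4 11 1)(5 9 7 10)(6 14)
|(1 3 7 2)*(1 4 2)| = 6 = |(1 3 7)(2 4)|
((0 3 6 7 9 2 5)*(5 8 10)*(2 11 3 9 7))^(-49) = ((0 9 11 3 6 2 8 10 5))^(-49) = (0 2 9 8 11 10 3 5 6)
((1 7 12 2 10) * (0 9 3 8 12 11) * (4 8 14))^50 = (0 3 4 12 10 7)(1 11 9 14 8 2) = ((0 9 3 14 4 8 12 2 10 1 7 11))^50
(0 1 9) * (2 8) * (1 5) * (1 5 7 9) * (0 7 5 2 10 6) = (0 5 2 8 10 6)(7 9) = [5, 1, 8, 3, 4, 2, 0, 9, 10, 7, 6]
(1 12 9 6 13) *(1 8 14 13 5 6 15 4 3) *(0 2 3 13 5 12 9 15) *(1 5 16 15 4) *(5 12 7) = [2, 9, 3, 12, 13, 6, 7, 5, 14, 0, 10, 11, 4, 8, 16, 1, 15] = (0 2 3 12 4 13 8 14 16 15 1 9)(5 6 7)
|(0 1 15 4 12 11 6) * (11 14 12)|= |(0 1 15 4 11 6)(12 14)|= 6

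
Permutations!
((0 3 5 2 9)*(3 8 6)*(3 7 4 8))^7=((0 3 5 2 9)(4 8 6 7))^7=(0 5 9 3 2)(4 7 6 8)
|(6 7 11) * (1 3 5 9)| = |(1 3 5 9)(6 7 11)| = 12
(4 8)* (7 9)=[0, 1, 2, 3, 8, 5, 6, 9, 4, 7]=(4 8)(7 9)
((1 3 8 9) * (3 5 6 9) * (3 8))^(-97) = (1 9 6 5)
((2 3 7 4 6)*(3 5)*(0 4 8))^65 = (0 4 6 2 5 3 7 8)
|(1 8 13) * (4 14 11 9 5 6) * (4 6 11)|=6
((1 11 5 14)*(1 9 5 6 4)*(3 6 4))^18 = ((1 11 4)(3 6)(5 14 9))^18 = (14)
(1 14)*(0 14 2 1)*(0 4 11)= (0 14 4 11)(1 2)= [14, 2, 1, 3, 11, 5, 6, 7, 8, 9, 10, 0, 12, 13, 4]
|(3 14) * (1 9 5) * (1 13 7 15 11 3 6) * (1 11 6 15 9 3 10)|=|(1 3 14 15 6 11 10)(5 13 7 9)|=28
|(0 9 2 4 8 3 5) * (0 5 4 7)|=|(0 9 2 7)(3 4 8)|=12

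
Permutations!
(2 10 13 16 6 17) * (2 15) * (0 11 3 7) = [11, 1, 10, 7, 4, 5, 17, 0, 8, 9, 13, 3, 12, 16, 14, 2, 6, 15] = (0 11 3 7)(2 10 13 16 6 17 15)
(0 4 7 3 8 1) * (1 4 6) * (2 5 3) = (0 6 1)(2 5 3 8 4 7) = [6, 0, 5, 8, 7, 3, 1, 2, 4]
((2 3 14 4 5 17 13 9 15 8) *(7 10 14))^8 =(2 13 14)(3 9 4)(5 7 15)(8 17 10)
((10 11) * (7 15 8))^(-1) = (7 8 15)(10 11)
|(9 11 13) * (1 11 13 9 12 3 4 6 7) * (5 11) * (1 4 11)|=|(1 5)(3 11 9 13 12)(4 6 7)|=30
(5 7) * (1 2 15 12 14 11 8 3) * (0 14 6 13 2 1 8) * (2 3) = (0 14 11)(2 15 12 6 13 3 8)(5 7) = [14, 1, 15, 8, 4, 7, 13, 5, 2, 9, 10, 0, 6, 3, 11, 12]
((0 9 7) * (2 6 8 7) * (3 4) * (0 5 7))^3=(0 6 9 8 2)(3 4)(5 7)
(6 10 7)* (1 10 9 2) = [0, 10, 1, 3, 4, 5, 9, 6, 8, 2, 7] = (1 10 7 6 9 2)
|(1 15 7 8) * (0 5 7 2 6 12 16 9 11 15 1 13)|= |(0 5 7 8 13)(2 6 12 16 9 11 15)|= 35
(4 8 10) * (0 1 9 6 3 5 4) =[1, 9, 2, 5, 8, 4, 3, 7, 10, 6, 0] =(0 1 9 6 3 5 4 8 10)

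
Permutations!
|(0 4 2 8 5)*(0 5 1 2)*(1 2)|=|(0 4)(2 8)|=2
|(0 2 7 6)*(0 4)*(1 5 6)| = 7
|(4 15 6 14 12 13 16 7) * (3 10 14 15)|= 8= |(3 10 14 12 13 16 7 4)(6 15)|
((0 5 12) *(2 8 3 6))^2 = ((0 5 12)(2 8 3 6))^2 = (0 12 5)(2 3)(6 8)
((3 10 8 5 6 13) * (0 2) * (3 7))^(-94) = ((0 2)(3 10 8 5 6 13 7))^(-94) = (3 6 10 13 8 7 5)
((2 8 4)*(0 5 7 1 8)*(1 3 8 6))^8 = ((0 5 7 3 8 4 2)(1 6))^8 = (0 5 7 3 8 4 2)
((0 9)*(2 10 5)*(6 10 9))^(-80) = (0 2 10)(5 6 9)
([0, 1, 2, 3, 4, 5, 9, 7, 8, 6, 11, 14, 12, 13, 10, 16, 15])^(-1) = (6 9)(10 14 11)(15 16)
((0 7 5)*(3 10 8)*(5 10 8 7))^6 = ((0 5)(3 8)(7 10))^6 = (10)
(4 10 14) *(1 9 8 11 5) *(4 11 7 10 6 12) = [0, 9, 2, 3, 6, 1, 12, 10, 7, 8, 14, 5, 4, 13, 11] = (1 9 8 7 10 14 11 5)(4 6 12)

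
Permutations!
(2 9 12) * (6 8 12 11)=[0, 1, 9, 3, 4, 5, 8, 7, 12, 11, 10, 6, 2]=(2 9 11 6 8 12)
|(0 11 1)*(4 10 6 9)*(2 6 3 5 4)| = |(0 11 1)(2 6 9)(3 5 4 10)| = 12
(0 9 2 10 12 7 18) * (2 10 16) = (0 9 10 12 7 18)(2 16) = [9, 1, 16, 3, 4, 5, 6, 18, 8, 10, 12, 11, 7, 13, 14, 15, 2, 17, 0]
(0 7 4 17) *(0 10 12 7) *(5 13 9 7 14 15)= (4 17 10 12 14 15 5 13 9 7)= [0, 1, 2, 3, 17, 13, 6, 4, 8, 7, 12, 11, 14, 9, 15, 5, 16, 10]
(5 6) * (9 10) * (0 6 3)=[6, 1, 2, 0, 4, 3, 5, 7, 8, 10, 9]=(0 6 5 3)(9 10)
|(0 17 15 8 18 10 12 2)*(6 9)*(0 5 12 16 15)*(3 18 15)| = 12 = |(0 17)(2 5 12)(3 18 10 16)(6 9)(8 15)|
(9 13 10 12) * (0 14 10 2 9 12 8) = (0 14 10 8)(2 9 13) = [14, 1, 9, 3, 4, 5, 6, 7, 0, 13, 8, 11, 12, 2, 10]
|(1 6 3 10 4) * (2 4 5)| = 7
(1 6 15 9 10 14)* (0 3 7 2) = (0 3 7 2)(1 6 15 9 10 14) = [3, 6, 0, 7, 4, 5, 15, 2, 8, 10, 14, 11, 12, 13, 1, 9]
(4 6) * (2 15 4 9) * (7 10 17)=(2 15 4 6 9)(7 10 17)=[0, 1, 15, 3, 6, 5, 9, 10, 8, 2, 17, 11, 12, 13, 14, 4, 16, 7]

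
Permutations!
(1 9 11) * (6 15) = (1 9 11)(6 15) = [0, 9, 2, 3, 4, 5, 15, 7, 8, 11, 10, 1, 12, 13, 14, 6]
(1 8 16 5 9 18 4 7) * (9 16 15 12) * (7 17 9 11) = (1 8 15 12 11 7)(4 17 9 18)(5 16) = [0, 8, 2, 3, 17, 16, 6, 1, 15, 18, 10, 7, 11, 13, 14, 12, 5, 9, 4]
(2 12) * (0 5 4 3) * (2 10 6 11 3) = (0 5 4 2 12 10 6 11 3) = [5, 1, 12, 0, 2, 4, 11, 7, 8, 9, 6, 3, 10]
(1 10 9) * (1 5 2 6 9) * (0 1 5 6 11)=[1, 10, 11, 3, 4, 2, 9, 7, 8, 6, 5, 0]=(0 1 10 5 2 11)(6 9)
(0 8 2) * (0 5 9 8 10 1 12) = (0 10 1 12)(2 5 9 8) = [10, 12, 5, 3, 4, 9, 6, 7, 2, 8, 1, 11, 0]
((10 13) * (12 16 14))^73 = (10 13)(12 16 14)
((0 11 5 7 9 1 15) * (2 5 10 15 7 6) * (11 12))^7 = (0 11 15 12 10)(1 7 9)(2 5 6)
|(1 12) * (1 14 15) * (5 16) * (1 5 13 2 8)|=9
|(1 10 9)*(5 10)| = 4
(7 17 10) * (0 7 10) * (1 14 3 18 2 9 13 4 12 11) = (0 7 17)(1 14 3 18 2 9 13 4 12 11) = [7, 14, 9, 18, 12, 5, 6, 17, 8, 13, 10, 1, 11, 4, 3, 15, 16, 0, 2]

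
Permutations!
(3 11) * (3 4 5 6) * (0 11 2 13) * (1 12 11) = [1, 12, 13, 2, 5, 6, 3, 7, 8, 9, 10, 4, 11, 0] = (0 1 12 11 4 5 6 3 2 13)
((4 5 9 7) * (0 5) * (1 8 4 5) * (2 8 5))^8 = ((0 1 5 9 7 2 8 4))^8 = (9)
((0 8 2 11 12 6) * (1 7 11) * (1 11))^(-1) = ((0 8 2 11 12 6)(1 7))^(-1) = (0 6 12 11 2 8)(1 7)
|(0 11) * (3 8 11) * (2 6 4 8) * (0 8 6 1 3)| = 6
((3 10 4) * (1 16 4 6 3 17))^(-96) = (17) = ((1 16 4 17)(3 10 6))^(-96)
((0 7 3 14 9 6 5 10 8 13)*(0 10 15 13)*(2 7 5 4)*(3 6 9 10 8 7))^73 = (0 13 5 8 15)(2 10 4 14 6 3 7)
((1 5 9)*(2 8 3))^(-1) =(1 9 5)(2 3 8)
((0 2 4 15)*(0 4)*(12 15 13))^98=(4 12)(13 15)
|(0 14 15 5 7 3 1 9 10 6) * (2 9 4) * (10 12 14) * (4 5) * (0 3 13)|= |(0 10 6 3 1 5 7 13)(2 9 12 14 15 4)|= 24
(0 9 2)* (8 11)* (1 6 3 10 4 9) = (0 1 6 3 10 4 9 2)(8 11) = [1, 6, 0, 10, 9, 5, 3, 7, 11, 2, 4, 8]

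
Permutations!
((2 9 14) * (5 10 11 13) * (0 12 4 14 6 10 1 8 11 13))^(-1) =(0 11 8 1 5 13 10 6 9 2 14 4 12)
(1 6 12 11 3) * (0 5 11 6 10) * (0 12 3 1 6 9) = (0 5 11 1 10 12 9)(3 6) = [5, 10, 2, 6, 4, 11, 3, 7, 8, 0, 12, 1, 9]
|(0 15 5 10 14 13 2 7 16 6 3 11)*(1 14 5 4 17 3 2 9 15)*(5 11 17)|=20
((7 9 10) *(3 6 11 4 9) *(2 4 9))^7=((2 4)(3 6 11 9 10 7))^7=(2 4)(3 6 11 9 10 7)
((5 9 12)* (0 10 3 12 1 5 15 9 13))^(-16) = (0 3 15 1 13 10 12 9 5)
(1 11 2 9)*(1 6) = [0, 11, 9, 3, 4, 5, 1, 7, 8, 6, 10, 2] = (1 11 2 9 6)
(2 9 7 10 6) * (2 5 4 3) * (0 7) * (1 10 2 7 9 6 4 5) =(0 9)(1 10 4 3 7 2 6) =[9, 10, 6, 7, 3, 5, 1, 2, 8, 0, 4]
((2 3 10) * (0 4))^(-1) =((0 4)(2 3 10))^(-1) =(0 4)(2 10 3)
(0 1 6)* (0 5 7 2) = (0 1 6 5 7 2) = [1, 6, 0, 3, 4, 7, 5, 2]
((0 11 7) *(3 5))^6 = ((0 11 7)(3 5))^6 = (11)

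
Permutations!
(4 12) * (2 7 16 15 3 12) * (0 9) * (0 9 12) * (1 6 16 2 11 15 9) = (0 12 4 11 15 3)(1 6 16 9)(2 7) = [12, 6, 7, 0, 11, 5, 16, 2, 8, 1, 10, 15, 4, 13, 14, 3, 9]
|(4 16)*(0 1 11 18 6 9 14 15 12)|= |(0 1 11 18 6 9 14 15 12)(4 16)|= 18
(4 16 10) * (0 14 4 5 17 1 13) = (0 14 4 16 10 5 17 1 13) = [14, 13, 2, 3, 16, 17, 6, 7, 8, 9, 5, 11, 12, 0, 4, 15, 10, 1]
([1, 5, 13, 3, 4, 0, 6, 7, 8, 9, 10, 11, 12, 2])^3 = (2 13)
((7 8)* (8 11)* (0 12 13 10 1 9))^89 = ((0 12 13 10 1 9)(7 11 8))^89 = (0 9 1 10 13 12)(7 8 11)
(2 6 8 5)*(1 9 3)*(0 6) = (0 6 8 5 2)(1 9 3) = [6, 9, 0, 1, 4, 2, 8, 7, 5, 3]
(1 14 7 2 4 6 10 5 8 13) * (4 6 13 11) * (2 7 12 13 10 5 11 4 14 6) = [0, 6, 2, 3, 10, 8, 5, 7, 4, 9, 11, 14, 13, 1, 12] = (1 6 5 8 4 10 11 14 12 13)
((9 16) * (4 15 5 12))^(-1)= (4 12 5 15)(9 16)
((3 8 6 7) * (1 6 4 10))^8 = ((1 6 7 3 8 4 10))^8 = (1 6 7 3 8 4 10)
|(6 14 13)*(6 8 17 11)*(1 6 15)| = |(1 6 14 13 8 17 11 15)| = 8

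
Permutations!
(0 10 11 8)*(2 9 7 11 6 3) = (0 10 6 3 2 9 7 11 8) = [10, 1, 9, 2, 4, 5, 3, 11, 0, 7, 6, 8]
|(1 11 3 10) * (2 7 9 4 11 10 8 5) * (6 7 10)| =11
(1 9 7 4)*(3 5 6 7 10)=(1 9 10 3 5 6 7 4)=[0, 9, 2, 5, 1, 6, 7, 4, 8, 10, 3]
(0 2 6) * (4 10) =(0 2 6)(4 10) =[2, 1, 6, 3, 10, 5, 0, 7, 8, 9, 4]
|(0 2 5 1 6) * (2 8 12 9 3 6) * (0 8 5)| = 20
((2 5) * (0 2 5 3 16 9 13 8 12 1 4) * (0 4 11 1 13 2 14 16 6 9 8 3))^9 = ((0 14 16 8 12 13 3 6 9 2)(1 11))^9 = (0 2 9 6 3 13 12 8 16 14)(1 11)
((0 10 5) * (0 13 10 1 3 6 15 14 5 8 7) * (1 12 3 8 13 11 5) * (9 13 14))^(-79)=((0 12 3 6 15 9 13 10 14 1 8 7)(5 11))^(-79)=(0 9 8 6 14 12 13 7 15 1 3 10)(5 11)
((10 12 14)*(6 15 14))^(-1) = (6 12 10 14 15)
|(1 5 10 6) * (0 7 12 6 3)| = |(0 7 12 6 1 5 10 3)| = 8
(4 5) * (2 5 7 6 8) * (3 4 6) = (2 5 6 8)(3 4 7) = [0, 1, 5, 4, 7, 6, 8, 3, 2]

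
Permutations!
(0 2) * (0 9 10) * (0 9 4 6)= (0 2 4 6)(9 10)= [2, 1, 4, 3, 6, 5, 0, 7, 8, 10, 9]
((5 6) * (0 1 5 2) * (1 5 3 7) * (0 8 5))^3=((1 3 7)(2 8 5 6))^3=(2 6 5 8)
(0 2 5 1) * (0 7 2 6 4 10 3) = [6, 7, 5, 0, 10, 1, 4, 2, 8, 9, 3] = (0 6 4 10 3)(1 7 2 5)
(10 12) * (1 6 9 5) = (1 6 9 5)(10 12) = [0, 6, 2, 3, 4, 1, 9, 7, 8, 5, 12, 11, 10]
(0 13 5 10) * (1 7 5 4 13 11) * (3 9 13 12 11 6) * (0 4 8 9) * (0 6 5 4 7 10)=(0 5)(1 10 7 4 12 11)(3 6)(8 9 13)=[5, 10, 2, 6, 12, 0, 3, 4, 9, 13, 7, 1, 11, 8]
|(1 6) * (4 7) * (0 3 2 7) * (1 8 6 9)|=|(0 3 2 7 4)(1 9)(6 8)|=10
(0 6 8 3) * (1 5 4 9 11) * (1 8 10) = (0 6 10 1 5 4 9 11 8 3) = [6, 5, 2, 0, 9, 4, 10, 7, 3, 11, 1, 8]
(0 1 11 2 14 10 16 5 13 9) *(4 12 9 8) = (0 1 11 2 14 10 16 5 13 8 4 12 9) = [1, 11, 14, 3, 12, 13, 6, 7, 4, 0, 16, 2, 9, 8, 10, 15, 5]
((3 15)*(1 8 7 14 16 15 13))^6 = (1 3 16 7)(8 13 15 14)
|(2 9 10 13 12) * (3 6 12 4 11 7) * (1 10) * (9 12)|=18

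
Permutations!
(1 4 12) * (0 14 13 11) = [14, 4, 2, 3, 12, 5, 6, 7, 8, 9, 10, 0, 1, 11, 13] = (0 14 13 11)(1 4 12)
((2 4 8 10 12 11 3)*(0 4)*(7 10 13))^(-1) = ((0 4 8 13 7 10 12 11 3 2))^(-1) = (0 2 3 11 12 10 7 13 8 4)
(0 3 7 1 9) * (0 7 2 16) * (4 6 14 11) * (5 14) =(0 3 2 16)(1 9 7)(4 6 5 14 11) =[3, 9, 16, 2, 6, 14, 5, 1, 8, 7, 10, 4, 12, 13, 11, 15, 0]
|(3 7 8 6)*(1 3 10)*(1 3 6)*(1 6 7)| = 6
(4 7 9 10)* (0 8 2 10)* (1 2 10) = (0 8 10 4 7 9)(1 2) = [8, 2, 1, 3, 7, 5, 6, 9, 10, 0, 4]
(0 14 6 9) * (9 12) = (0 14 6 12 9) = [14, 1, 2, 3, 4, 5, 12, 7, 8, 0, 10, 11, 9, 13, 6]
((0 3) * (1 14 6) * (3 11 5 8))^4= (0 3 8 5 11)(1 14 6)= ((0 11 5 8 3)(1 14 6))^4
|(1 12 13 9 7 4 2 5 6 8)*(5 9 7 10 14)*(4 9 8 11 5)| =30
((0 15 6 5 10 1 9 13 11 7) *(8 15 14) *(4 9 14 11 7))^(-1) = ((0 11 4 9 13 7)(1 14 8 15 6 5 10))^(-1) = (0 7 13 9 4 11)(1 10 5 6 15 8 14)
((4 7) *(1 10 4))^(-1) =((1 10 4 7))^(-1) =(1 7 4 10)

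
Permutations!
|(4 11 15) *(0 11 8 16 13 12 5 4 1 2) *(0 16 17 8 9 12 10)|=8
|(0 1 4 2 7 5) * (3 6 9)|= |(0 1 4 2 7 5)(3 6 9)|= 6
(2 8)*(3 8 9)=(2 9 3 8)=[0, 1, 9, 8, 4, 5, 6, 7, 2, 3]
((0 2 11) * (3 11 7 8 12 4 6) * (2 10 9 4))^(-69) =(0 10 9 4 6 3 11)(2 12 8 7)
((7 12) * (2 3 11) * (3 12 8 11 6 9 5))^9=(2 11 8 7 12)(3 6 9 5)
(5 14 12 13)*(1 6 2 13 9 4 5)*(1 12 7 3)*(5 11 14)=(1 6 2 13 12 9 4 11 14 7 3)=[0, 6, 13, 1, 11, 5, 2, 3, 8, 4, 10, 14, 9, 12, 7]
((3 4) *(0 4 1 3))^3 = (0 4)(1 3)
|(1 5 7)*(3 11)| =|(1 5 7)(3 11)| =6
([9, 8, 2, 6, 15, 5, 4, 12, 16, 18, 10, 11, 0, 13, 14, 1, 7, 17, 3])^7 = (0 1 18 16 6 12 15 9 8 3 7 4)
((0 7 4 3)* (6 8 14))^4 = ((0 7 4 3)(6 8 14))^4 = (6 8 14)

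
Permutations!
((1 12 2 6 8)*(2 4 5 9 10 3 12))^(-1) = (1 8 6 2)(3 10 9 5 4 12)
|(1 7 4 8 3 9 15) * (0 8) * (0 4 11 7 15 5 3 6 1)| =30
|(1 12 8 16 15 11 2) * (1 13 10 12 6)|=8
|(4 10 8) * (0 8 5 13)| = |(0 8 4 10 5 13)| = 6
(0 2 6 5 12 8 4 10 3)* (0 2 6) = (0 6 5 12 8 4 10 3 2) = [6, 1, 0, 2, 10, 12, 5, 7, 4, 9, 3, 11, 8]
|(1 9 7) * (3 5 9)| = 5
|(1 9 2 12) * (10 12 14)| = 6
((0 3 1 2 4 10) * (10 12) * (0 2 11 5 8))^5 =((0 3 1 11 5 8)(2 4 12 10))^5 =(0 8 5 11 1 3)(2 4 12 10)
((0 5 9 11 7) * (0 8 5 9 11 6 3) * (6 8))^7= (0 3 6 7 11 5 8 9)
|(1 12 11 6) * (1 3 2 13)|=|(1 12 11 6 3 2 13)|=7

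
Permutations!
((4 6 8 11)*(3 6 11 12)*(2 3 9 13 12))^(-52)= ((2 3 6 8)(4 11)(9 13 12))^(-52)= (9 12 13)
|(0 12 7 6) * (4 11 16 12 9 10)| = |(0 9 10 4 11 16 12 7 6)| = 9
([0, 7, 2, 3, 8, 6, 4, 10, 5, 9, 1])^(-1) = (1 10 7)(4 6 5 8)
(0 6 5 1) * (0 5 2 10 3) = (0 6 2 10 3)(1 5) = [6, 5, 10, 0, 4, 1, 2, 7, 8, 9, 3]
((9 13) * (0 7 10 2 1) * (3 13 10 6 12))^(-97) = ((0 7 6 12 3 13 9 10 2 1))^(-97) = (0 12 9 1 6 13 2 7 3 10)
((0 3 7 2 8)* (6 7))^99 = (0 7)(2 3)(6 8)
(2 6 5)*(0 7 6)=[7, 1, 0, 3, 4, 2, 5, 6]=(0 7 6 5 2)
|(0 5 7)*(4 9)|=6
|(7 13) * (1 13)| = |(1 13 7)| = 3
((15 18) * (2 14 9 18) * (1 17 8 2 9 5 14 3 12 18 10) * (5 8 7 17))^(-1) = (1 10 9 15 18 12 3 2 8 14 5)(7 17)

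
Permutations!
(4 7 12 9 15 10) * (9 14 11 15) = [0, 1, 2, 3, 7, 5, 6, 12, 8, 9, 4, 15, 14, 13, 11, 10] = (4 7 12 14 11 15 10)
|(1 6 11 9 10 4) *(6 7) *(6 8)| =8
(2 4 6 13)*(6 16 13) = (2 4 16 13) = [0, 1, 4, 3, 16, 5, 6, 7, 8, 9, 10, 11, 12, 2, 14, 15, 13]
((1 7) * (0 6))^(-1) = (0 6)(1 7)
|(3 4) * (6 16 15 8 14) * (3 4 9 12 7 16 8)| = |(3 9 12 7 16 15)(6 8 14)| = 6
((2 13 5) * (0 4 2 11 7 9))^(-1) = (0 9 7 11 5 13 2 4)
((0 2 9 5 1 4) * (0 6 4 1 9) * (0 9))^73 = (0 2 9 5)(4 6)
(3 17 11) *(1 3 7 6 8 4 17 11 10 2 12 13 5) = (1 3 11 7 6 8 4 17 10 2 12 13 5) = [0, 3, 12, 11, 17, 1, 8, 6, 4, 9, 2, 7, 13, 5, 14, 15, 16, 10]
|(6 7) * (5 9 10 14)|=|(5 9 10 14)(6 7)|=4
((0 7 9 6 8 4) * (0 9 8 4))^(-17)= ((0 7 8)(4 9 6))^(-17)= (0 7 8)(4 9 6)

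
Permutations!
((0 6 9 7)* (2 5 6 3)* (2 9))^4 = (9)(2 5 6)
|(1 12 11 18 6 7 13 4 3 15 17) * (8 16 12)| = |(1 8 16 12 11 18 6 7 13 4 3 15 17)| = 13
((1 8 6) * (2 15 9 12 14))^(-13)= (1 6 8)(2 9 14 15 12)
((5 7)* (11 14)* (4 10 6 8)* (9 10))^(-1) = ((4 9 10 6 8)(5 7)(11 14))^(-1) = (4 8 6 10 9)(5 7)(11 14)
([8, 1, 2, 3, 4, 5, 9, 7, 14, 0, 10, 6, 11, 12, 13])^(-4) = [12, 1, 2, 3, 4, 5, 14, 7, 11, 13, 10, 8, 0, 9, 6]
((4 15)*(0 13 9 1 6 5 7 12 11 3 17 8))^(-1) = (0 8 17 3 11 12 7 5 6 1 9 13)(4 15)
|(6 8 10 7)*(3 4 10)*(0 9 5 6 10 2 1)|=|(0 9 5 6 8 3 4 2 1)(7 10)|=18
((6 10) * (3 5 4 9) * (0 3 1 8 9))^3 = ((0 3 5 4)(1 8 9)(6 10))^3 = (0 4 5 3)(6 10)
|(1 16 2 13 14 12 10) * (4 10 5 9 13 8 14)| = 11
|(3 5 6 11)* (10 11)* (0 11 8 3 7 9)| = 20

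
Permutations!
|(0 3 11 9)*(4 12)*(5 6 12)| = 4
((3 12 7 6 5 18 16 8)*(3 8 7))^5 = ((3 12)(5 18 16 7 6))^5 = (18)(3 12)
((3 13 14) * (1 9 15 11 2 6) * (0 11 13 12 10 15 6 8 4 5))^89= ((0 11 2 8 4 5)(1 9 6)(3 12 10 15 13 14))^89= (0 5 4 8 2 11)(1 6 9)(3 14 13 15 10 12)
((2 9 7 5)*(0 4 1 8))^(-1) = (0 8 1 4)(2 5 7 9) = ((0 4 1 8)(2 9 7 5))^(-1)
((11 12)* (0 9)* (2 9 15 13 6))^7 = ((0 15 13 6 2 9)(11 12))^7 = (0 15 13 6 2 9)(11 12)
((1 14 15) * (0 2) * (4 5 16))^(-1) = (0 2)(1 15 14)(4 16 5)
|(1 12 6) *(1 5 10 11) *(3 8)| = 6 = |(1 12 6 5 10 11)(3 8)|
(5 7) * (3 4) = (3 4)(5 7) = [0, 1, 2, 4, 3, 7, 6, 5]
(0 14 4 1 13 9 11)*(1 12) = (0 14 4 12 1 13 9 11) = [14, 13, 2, 3, 12, 5, 6, 7, 8, 11, 10, 0, 1, 9, 4]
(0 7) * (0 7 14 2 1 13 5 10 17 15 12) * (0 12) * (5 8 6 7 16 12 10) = (0 14 2 1 13 8 6 7 16 12 10 17 15) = [14, 13, 1, 3, 4, 5, 7, 16, 6, 9, 17, 11, 10, 8, 2, 0, 12, 15]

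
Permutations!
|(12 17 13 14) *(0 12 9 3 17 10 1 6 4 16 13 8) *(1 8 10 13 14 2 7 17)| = 56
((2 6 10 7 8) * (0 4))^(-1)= ((0 4)(2 6 10 7 8))^(-1)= (0 4)(2 8 7 10 6)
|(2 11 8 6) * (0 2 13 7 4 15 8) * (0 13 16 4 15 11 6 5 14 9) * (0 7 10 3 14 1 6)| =|(0 2)(1 6 16 4 11 13 10 3 14 9 7 15 8 5)| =14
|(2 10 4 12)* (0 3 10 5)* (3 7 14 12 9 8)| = 30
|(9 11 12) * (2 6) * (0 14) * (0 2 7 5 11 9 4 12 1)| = 8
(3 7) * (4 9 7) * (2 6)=[0, 1, 6, 4, 9, 5, 2, 3, 8, 7]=(2 6)(3 4 9 7)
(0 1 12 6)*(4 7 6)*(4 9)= (0 1 12 9 4 7 6)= [1, 12, 2, 3, 7, 5, 0, 6, 8, 4, 10, 11, 9]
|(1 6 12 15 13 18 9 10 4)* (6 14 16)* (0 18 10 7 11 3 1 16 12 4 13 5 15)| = |(0 18 9 7 11 3 1 14 12)(4 16 6)(5 15)(10 13)| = 18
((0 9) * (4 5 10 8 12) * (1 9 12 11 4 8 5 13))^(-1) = (0 9 1 13 4 11 8 12)(5 10)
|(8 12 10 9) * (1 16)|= |(1 16)(8 12 10 9)|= 4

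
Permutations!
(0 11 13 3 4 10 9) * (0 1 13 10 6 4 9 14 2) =(0 11 10 14 2)(1 13 3 9)(4 6) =[11, 13, 0, 9, 6, 5, 4, 7, 8, 1, 14, 10, 12, 3, 2]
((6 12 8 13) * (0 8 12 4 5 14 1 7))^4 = (0 4 7 6 1 13 14 8 5) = ((0 8 13 6 4 5 14 1 7))^4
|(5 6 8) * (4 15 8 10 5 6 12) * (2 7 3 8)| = 10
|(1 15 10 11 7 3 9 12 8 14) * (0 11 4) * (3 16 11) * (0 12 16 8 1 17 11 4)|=|(0 3 9 16 4 12 1 15 10)(7 8 14 17 11)|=45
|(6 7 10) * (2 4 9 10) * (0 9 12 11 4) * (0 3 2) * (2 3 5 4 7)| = 10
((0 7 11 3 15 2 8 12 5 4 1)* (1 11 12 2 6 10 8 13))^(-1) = ((0 7 12 5 4 11 3 15 6 10 8 2 13 1))^(-1) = (0 1 13 2 8 10 6 15 3 11 4 5 12 7)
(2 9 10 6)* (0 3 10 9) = (0 3 10 6 2) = [3, 1, 0, 10, 4, 5, 2, 7, 8, 9, 6]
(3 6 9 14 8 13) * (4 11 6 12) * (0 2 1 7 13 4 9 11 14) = (0 2 1 7 13 3 12 9)(4 14 8)(6 11) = [2, 7, 1, 12, 14, 5, 11, 13, 4, 0, 10, 6, 9, 3, 8]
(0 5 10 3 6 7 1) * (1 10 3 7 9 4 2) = (0 5 3 6 9 4 2 1)(7 10) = [5, 0, 1, 6, 2, 3, 9, 10, 8, 4, 7]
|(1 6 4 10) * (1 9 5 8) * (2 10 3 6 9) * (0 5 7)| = 6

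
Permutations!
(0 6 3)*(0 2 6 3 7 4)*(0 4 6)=(0 3 2)(6 7)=[3, 1, 0, 2, 4, 5, 7, 6]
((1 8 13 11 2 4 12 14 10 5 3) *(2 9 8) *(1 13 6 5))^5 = (1 10 14 12 4 2)(3 6 9 13 5 8 11)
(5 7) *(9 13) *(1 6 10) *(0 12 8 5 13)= [12, 6, 2, 3, 4, 7, 10, 13, 5, 0, 1, 11, 8, 9]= (0 12 8 5 7 13 9)(1 6 10)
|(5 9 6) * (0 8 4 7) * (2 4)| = |(0 8 2 4 7)(5 9 6)| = 15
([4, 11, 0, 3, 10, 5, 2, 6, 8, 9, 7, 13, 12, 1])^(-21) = (13)(0 7)(2 10)(4 6)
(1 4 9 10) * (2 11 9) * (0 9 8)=[9, 4, 11, 3, 2, 5, 6, 7, 0, 10, 1, 8]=(0 9 10 1 4 2 11 8)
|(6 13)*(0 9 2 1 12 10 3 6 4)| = 10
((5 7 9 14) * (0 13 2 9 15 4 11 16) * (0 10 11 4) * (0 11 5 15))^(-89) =(0 7 5 10 16 11 15 14 9 2 13)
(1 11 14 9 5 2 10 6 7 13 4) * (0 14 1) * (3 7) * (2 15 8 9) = (0 14 2 10 6 3 7 13 4)(1 11)(5 15 8 9) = [14, 11, 10, 7, 0, 15, 3, 13, 9, 5, 6, 1, 12, 4, 2, 8]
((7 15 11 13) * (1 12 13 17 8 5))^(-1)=((1 12 13 7 15 11 17 8 5))^(-1)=(1 5 8 17 11 15 7 13 12)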